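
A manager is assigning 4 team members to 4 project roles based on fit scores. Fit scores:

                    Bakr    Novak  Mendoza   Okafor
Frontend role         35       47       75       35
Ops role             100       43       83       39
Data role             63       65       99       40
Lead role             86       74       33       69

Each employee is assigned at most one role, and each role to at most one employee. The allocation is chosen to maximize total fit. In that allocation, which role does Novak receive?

Novak receives Frontend role.

This is a one-to-one assignment (maximum-weight bipartite matching).
Optimal: Bakr→Ops role (100 pts), Novak→Frontend role (47 pts), Mendoza→Data role (99 pts), Okafor→Lead role (69 pts) — total 100+47+99+69 = 315 pts.
Max-entry greedy (repeatedly take the single best remaining cell) gives 308 pts, worse by 7.
Swapping Bakr↔Novak (Bakr→Frontend role 35 pts, Novak→Ops role 43 pts) loses 69.
Novak's own top role is Lead role (74 pts), but forcing Novak→Lead role and reassigning the rest optimally gives only 308 pts — worse by 7.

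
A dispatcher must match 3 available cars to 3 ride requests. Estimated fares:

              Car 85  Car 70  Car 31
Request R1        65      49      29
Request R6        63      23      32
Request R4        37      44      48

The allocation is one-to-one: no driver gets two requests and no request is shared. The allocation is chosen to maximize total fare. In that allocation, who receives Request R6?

Car 85 receives Request R6.

Treat this as an assignment problem: match each driver to one request.
Optimal: Car 85→Request R6 ($63), Car 70→Request R1 ($49), Car 31→Request R4 ($48) — total 63+49+48 = $160.
Column-greedy (each request in turn goes to its best remaining driver) gives $141, worse by 19.
Next-best assignment: Car 85→Request R1, Car 70→Request R4, Car 31→Request R6 = $141.
Swapping Car 70↔Car 85 (Car 70→Request R6 $23, Car 85→Request R1 $65) loses 24.
Car 85's own top request is Request R1 ($65), but forcing Car 85→Request R1 and reassigning the rest optimally gives only $141 — worse by 19.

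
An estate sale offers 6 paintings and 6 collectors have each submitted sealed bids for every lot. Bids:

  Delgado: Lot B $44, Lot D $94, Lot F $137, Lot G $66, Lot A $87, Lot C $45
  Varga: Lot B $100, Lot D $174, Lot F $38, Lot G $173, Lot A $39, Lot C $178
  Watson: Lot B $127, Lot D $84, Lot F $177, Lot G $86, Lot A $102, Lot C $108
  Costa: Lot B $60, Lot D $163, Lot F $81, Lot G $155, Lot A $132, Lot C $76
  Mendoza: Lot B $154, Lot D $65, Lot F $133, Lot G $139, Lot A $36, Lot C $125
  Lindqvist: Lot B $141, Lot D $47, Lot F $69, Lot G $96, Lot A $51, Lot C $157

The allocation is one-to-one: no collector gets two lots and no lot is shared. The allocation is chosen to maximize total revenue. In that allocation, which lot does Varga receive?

Varga receives Lot G.

Optimal: Delgado→Lot A ($87), Varga→Lot G ($173), Watson→Lot F ($177), Costa→Lot D ($163), Mendoza→Lot B ($154), Lindqvist→Lot C ($157) — total 87+173+177+163+154+157 = $911.
Column-greedy (each lot in turn goes to its best remaining collector) gives $904, worse by 7.
Swapping Costa↔Varga (Costa→Lot G $155, Varga→Lot D $174) loses 7.
Varga's own top lot is Lot C ($178), but forcing Varga→Lot C and reassigning the rest optimally gives only $885 — worse by 26.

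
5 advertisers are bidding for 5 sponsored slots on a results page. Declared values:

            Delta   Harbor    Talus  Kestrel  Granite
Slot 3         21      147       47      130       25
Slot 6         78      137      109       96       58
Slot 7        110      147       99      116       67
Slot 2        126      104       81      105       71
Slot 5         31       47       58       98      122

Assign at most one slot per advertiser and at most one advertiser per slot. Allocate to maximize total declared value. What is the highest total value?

Maximum total: $634

This is a one-to-one assignment (maximum-weight bipartite matching).
Optimal: Delta→Slot 2 ($126), Harbor→Slot 7 ($147), Talus→Slot 6 ($109), Kestrel→Slot 3 ($130), Granite→Slot 5 ($122) — total 126+147+109+130+122 = $634.
Row-greedy (each advertiser in turn takes its best remaining slot) gives $620, worse by 14.
No other one-to-one assignment exceeds $634.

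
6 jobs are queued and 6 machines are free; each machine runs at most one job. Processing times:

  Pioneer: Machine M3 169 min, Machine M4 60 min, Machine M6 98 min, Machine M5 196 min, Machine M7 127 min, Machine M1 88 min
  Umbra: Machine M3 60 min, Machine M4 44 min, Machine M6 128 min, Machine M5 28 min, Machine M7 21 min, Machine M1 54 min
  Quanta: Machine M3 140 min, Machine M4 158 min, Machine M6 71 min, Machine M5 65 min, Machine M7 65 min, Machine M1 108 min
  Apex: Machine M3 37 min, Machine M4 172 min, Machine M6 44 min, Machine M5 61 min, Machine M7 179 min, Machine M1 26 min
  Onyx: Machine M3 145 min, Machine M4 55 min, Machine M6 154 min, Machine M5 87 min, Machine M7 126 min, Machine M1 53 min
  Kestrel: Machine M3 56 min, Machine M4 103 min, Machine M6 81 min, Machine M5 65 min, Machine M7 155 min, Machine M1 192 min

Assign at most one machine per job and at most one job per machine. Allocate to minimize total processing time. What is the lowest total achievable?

Min total: 299 min

Optimal: Pioneer→Machine M4 (60 min), Umbra→Machine M7 (21 min), Quanta→Machine M5 (65 min), Apex→Machine M6 (44 min), Onyx→Machine M1 (53 min), Kestrel→Machine M3 (56 min) — total 60+21+65+44+53+56 = 299 min.
Min-entry greedy (repeatedly take the single cheapest remaining cell) gives 321 min, worse by 22.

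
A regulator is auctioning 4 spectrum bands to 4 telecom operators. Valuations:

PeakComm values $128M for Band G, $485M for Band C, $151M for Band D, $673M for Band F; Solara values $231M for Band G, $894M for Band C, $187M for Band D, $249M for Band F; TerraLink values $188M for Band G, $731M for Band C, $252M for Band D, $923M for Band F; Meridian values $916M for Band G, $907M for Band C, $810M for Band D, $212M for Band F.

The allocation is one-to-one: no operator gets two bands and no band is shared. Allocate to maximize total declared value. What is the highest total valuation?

Max total: $2884M

Optimal: PeakComm→Band D ($151M), Solara→Band C ($894M), TerraLink→Band F ($923M), Meridian→Band G ($916M) — total 151+894+923+916 = $2884M.
Column-greedy (each band in turn goes to its best remaining operator) gives $2735M, worse by 149.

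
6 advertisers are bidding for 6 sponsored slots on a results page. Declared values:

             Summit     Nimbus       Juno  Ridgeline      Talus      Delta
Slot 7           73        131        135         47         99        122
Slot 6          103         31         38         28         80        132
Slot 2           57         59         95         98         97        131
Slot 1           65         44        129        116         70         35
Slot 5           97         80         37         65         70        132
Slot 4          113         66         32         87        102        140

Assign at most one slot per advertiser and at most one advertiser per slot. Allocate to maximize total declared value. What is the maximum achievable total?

Optimal: Summit→Slot 6 ($103), Nimbus→Slot 7 ($131), Juno→Slot 1 ($129), Ridgeline→Slot 2 ($98), Talus→Slot 4 ($102), Delta→Slot 5 ($132) — total 103+131+129+98+102+132 = $695.
No other one-to-one assignment exceeds $695.

Max total: $695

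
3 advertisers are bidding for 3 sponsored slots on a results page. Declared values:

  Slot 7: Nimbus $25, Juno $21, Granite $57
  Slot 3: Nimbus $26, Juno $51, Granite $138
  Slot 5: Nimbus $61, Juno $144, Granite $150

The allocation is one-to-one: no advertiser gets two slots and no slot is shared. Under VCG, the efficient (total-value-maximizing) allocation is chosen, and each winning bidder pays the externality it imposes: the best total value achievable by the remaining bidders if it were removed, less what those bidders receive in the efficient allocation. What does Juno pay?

Juno pays $36.

Efficient allocation: Nimbus→Slot 7 ($25), Juno→Slot 5 ($144), Granite→Slot 3 ($138); total welfare W = $307.
Juno receives Slot 5 at value $144, so the others get W − 144 = $163.
Without Juno: best allocation of the remaining 2 bidders over all 3 slots is Nimbus→Slot 5 ($61), Granite→Slot 3 ($138), total $199.
VCG payment = (others' best without Juno) − (others' welfare with Juno) = 199 − 163 = $36.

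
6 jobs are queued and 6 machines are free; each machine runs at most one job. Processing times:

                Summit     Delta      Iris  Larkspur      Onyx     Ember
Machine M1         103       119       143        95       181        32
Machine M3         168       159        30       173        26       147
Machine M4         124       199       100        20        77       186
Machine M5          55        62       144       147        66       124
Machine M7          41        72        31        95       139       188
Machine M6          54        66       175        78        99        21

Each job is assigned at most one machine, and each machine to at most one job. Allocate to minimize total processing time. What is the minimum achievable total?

Min total: 225 min

Optimal: Summit→Machine M6 (54 min), Delta→Machine M5 (62 min), Iris→Machine M7 (31 min), Larkspur→Machine M4 (20 min), Onyx→Machine M3 (26 min), Ember→Machine M1 (32 min) — total 54+62+31+20+26+32 = 225 min.
Column-greedy (each machine in turn goes to its cheapest remaining job) gives 230 min, worse by 5.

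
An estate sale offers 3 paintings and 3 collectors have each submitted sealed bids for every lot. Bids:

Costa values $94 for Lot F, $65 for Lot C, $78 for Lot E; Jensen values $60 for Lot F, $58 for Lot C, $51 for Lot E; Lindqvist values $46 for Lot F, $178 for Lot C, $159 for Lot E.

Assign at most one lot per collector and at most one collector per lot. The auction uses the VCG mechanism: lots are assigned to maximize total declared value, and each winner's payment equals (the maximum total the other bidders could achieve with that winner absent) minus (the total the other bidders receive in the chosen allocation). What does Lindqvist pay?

Lindqvist pays $7.

Efficient allocation: Costa→Lot F ($94), Jensen→Lot E ($51), Lindqvist→Lot C ($178); total welfare W = $323.
Lindqvist receives Lot C at value $178, so the others get W − 178 = $145.
Without Lindqvist: best allocation of the remaining 2 bidders over all 3 lots is Costa→Lot F ($94), Jensen→Lot C ($58), total $152.
VCG payment = (others' best without Lindqvist) − (others' welfare with Lindqvist) = 152 − 145 = $7.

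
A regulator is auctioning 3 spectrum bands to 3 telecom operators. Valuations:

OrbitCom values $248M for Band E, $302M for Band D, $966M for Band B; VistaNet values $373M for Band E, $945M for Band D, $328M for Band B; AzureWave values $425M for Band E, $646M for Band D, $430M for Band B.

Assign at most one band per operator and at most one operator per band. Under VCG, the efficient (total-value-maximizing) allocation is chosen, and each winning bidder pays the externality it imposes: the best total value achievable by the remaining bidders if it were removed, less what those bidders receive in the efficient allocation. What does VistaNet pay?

VistaNet pays $221M.

Efficient allocation: OrbitCom→Band B ($966M), VistaNet→Band D ($945M), AzureWave→Band E ($425M); total welfare W = $2336M.
VistaNet receives Band D at value $945M, so the others get W − 945 = $1391M.
Without VistaNet: best allocation of the remaining 2 bidders over all 3 bands is OrbitCom→Band B ($966M), AzureWave→Band D ($646M), total $1612M.
VCG payment = (others' best without VistaNet) − (others' welfare with VistaNet) = 1612 − 1391 = $221M.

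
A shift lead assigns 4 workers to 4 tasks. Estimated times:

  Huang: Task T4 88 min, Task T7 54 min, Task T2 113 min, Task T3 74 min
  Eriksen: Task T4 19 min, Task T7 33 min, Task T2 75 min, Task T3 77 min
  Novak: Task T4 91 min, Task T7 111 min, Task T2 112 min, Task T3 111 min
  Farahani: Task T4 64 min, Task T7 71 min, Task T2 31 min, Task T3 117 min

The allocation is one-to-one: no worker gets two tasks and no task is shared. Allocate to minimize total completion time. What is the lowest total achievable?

Minimum total: 215 min

This is the linear assignment problem.
Optimal: Huang→Task T7 (54 min), Eriksen→Task T4 (19 min), Novak→Task T3 (111 min), Farahani→Task T2 (31 min) — total 54+19+111+31 = 215 min.
Next-best assignment: Huang→Task T3, Eriksen→Task T7, Novak→Task T4, Farahani→Task T2 = 229 min.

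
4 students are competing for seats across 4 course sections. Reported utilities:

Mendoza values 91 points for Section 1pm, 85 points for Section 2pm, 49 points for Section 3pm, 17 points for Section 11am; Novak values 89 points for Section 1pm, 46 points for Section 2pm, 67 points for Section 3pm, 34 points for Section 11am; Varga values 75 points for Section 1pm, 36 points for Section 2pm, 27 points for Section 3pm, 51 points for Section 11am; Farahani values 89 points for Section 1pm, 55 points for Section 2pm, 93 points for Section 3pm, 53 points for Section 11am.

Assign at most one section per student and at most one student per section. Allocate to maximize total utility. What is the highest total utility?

Treat this as an assignment problem: match each student to one section.
Optimal: Mendoza→Section 2pm (85 points), Novak→Section 1pm (89 points), Varga→Section 11am (51 points), Farahani→Section 3pm (93 points) — total 85+89+51+93 = 318 points.
Column-greedy (each section in turn goes to its best remaining student) gives 264 points, worse by 54.
Checked against all permutations: 318 points is optimal.

Maximum total: 318 points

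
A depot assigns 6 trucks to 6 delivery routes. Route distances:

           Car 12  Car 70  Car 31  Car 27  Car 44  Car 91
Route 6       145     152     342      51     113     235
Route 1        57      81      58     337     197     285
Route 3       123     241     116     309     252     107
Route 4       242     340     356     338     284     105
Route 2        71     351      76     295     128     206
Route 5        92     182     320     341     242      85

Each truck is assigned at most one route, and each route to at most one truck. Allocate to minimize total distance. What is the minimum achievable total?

Optimal: Car 12→Route 5 (92 km), Car 70→Route 1 (81 km), Car 31→Route 3 (116 km), Car 27→Route 6 (51 km), Car 44→Route 2 (128 km), Car 91→Route 4 (105 km) — total 92+81+116+51+128+105 = 573 km.
Column-greedy (each route in turn goes to its cheapest remaining truck) gives 757 km, worse by 184.

Minimum total: 573 km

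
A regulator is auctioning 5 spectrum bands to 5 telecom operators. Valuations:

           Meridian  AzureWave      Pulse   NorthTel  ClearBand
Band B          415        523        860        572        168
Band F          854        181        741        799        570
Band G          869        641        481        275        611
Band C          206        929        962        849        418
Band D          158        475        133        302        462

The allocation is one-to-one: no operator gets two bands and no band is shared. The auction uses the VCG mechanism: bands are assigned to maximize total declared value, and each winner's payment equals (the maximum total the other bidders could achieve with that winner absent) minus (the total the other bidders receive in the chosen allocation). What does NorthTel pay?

Efficient allocation: Meridian→Band G ($869M), AzureWave→Band C ($929M), Pulse→Band B ($860M), NorthTel→Band F ($799M), ClearBand→Band D ($462M); total welfare W = $3919M.
NorthTel receives Band F at value $799M, so the others get W − 799 = $3120M.
Without NorthTel: best allocation of the remaining 4 bidders over all 5 bands is Meridian→Band F ($854M), AzureWave→Band C ($929M), Pulse→Band B ($860M), ClearBand→Band G ($611M), total $3254M.
VCG payment = (others' best without NorthTel) − (others' welfare with NorthTel) = 3254 − 3120 = $134M.

NorthTel pays $134M.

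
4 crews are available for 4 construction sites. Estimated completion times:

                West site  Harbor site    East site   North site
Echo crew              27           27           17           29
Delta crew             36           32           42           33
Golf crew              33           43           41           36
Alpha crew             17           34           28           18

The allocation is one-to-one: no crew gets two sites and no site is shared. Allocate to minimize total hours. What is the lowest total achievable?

Minimum total: 100 hours

Optimal: Echo crew→East site (17 hours), Delta crew→Harbor site (32 hours), Golf crew→West site (33 hours), Alpha crew→North site (18 hours) — total 17+32+33+18 = 100 hours.
Min-entry greedy (repeatedly take the single cheapest remaining cell) gives 102 hours, worse by 2.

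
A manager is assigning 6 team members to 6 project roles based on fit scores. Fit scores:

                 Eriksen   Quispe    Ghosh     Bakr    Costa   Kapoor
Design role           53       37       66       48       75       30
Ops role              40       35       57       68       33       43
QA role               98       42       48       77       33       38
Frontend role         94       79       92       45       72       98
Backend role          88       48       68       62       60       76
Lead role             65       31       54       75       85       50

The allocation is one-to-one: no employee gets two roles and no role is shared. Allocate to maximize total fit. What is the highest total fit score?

Treat this as an assignment problem: match each employee to one role.
Optimal: Eriksen→QA role (98 pts), Quispe→Frontend role (79 pts), Ghosh→Design role (66 pts), Bakr→Ops role (68 pts), Costa→Lead role (85 pts), Kapoor→Backend role (76 pts) — total 98+79+66+68+85+76 = 472 pts.
Row-greedy (each employee in turn takes its best remaining role) gives 438 pts, worse by 34.
Next-best assignment: Eriksen→QA role, Quispe→Backend role, Ghosh→Design role, Bakr→Ops role, Costa→Lead role, Kapoor→Frontend role = 463 pts.
Swapping Quispe↔Kapoor (Quispe→Backend role 48 pts, Kapoor→Frontend role 98 pts) loses 9.
Checked against all permutations: 472 pts is optimal.

Maximum total: 472 pts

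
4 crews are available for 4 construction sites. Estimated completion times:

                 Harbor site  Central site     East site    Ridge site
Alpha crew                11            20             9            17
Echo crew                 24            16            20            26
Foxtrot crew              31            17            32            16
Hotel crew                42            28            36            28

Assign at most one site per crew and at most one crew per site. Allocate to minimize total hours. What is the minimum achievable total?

Min total: 75 hours

This is the linear assignment problem.
Optimal: Alpha crew→Harbor site (11 hours), Echo crew→East site (20 hours), Foxtrot crew→Ridge site (16 hours), Hotel crew→Central site (28 hours) — total 11+20+16+28 = 75 hours.
Min-entry greedy (repeatedly take the single cheapest remaining cell) gives 83 hours, worse by 8.
Next-best assignment: Alpha crew→Harbor site, Echo crew→East site, Foxtrot crew→Central site, Hotel crew→Ridge site = 76 hours.
Swapping Hotel crew↔Echo crew (Hotel crew→East site 36 hours, Echo crew→Central site 16 hours) adds 4.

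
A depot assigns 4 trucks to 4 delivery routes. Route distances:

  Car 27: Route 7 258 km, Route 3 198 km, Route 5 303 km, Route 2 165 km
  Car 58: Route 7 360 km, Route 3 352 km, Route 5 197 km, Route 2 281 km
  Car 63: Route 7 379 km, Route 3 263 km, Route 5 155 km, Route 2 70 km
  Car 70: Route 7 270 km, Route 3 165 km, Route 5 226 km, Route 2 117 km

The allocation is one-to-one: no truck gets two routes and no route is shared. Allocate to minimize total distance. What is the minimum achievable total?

This is a one-to-one assignment (minimum-cost bipartite matching).
Optimal: Car 27→Route 7 (258 km), Car 58→Route 5 (197 km), Car 63→Route 2 (70 km), Car 70→Route 3 (165 km) — total 258+197+70+165 = 690 km.
Swapping Car 70↔Car 58 (Car 70→Route 5 226 km, Car 58→Route 3 352 km) adds 216.
Every other assignment is strictly worse.

Minimum total: 690 km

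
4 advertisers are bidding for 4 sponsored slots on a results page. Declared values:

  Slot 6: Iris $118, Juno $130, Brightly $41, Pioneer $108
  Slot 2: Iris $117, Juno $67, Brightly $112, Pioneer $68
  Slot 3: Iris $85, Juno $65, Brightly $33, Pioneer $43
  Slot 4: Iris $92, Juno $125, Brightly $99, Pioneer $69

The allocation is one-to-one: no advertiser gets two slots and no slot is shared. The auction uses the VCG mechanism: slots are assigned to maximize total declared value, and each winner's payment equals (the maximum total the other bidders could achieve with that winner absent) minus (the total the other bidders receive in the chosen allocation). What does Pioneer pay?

Efficient allocation: Iris→Slot 3 ($85), Juno→Slot 4 ($125), Brightly→Slot 2 ($112), Pioneer→Slot 6 ($108); total welfare W = $430.
Pioneer receives Slot 6 at value $108, so the others get W − 108 = $322.
Without Pioneer: best allocation of the remaining 3 bidders over all 4 slots is Iris→Slot 6 ($118), Juno→Slot 4 ($125), Brightly→Slot 2 ($112), total $355.
VCG payment = (others' best without Pioneer) − (others' welfare with Pioneer) = 355 − 322 = $33.

Pioneer pays $33.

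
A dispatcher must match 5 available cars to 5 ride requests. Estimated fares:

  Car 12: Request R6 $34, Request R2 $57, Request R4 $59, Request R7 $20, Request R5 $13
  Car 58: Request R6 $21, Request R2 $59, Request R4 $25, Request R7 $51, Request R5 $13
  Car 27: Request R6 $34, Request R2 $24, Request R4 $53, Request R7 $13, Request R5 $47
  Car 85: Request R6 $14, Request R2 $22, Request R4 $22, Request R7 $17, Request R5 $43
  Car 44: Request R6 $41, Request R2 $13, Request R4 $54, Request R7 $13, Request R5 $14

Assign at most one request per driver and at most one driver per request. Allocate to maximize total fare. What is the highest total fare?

Maximum total: $245

Optimal: Car 12→Request R2 ($57), Car 58→Request R7 ($51), Car 27→Request R4 ($53), Car 85→Request R5 ($43), Car 44→Request R6 ($41) — total 57+51+53+43+41 = $245.
Column-greedy (each request in turn goes to its best remaining driver) gives $223, worse by 22.
Next-best assignment: Car 12→Request R2, Car 58→Request R7, Car 27→Request R6, Car 85→Request R5, Car 44→Request R4 = $239.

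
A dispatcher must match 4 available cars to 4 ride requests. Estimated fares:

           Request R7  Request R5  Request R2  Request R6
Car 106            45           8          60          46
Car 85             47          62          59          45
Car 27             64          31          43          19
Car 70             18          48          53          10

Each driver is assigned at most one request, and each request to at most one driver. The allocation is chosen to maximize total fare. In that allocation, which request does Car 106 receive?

This is a one-to-one assignment (maximum-weight bipartite matching).
Optimal: Car 106→Request R6 ($46), Car 85→Request R5 ($62), Car 27→Request R7 ($64), Car 70→Request R2 ($53) — total 46+62+64+53 = $225.
Column-greedy (each request in turn goes to its best remaining driver) gives $196, worse by 29.
Next-best assignment: Car 106→Request R2, Car 85→Request R6, Car 27→Request R7, Car 70→Request R5 = $217.
No other one-to-one assignment exceeds $225.
Car 106's own top request is Request R2 ($60), but forcing Car 106→Request R2 and reassigning the rest optimally gives only $217 — worse by 8.

Car 106 receives Request R6.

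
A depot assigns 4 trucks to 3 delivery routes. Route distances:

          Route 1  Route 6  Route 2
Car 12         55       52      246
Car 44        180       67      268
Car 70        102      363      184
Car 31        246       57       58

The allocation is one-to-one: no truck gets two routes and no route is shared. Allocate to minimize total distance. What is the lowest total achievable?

Minimum total: 180 km

Treat this as an assignment problem: match each truck to one route.
Optimal: Car 12→Route 1 (55 km), Car 44→Route 6 (67 km), Car 31→Route 2 (58 km) — total 55+67+58 = 180 km.
Row-greedy (each truck in turn takes its cheapest remaining route) gives 416 km, worse by 236.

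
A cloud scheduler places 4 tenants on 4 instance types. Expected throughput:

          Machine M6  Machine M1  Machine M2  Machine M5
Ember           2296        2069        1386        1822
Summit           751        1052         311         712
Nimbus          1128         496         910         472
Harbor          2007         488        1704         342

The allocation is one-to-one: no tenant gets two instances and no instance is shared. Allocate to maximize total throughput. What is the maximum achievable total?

This is the linear assignment problem.
Optimal: Ember→Machine M5 (1822 ops/s), Summit→Machine M1 (1052 ops/s), Nimbus→Machine M2 (910 ops/s), Harbor→Machine M6 (2007 ops/s) — total 1822+1052+910+2007 = 5791 ops/s.
Column-greedy (each instance in turn goes to its best remaining tenant) gives 5524 ops/s, worse by 267.

Max total: 5791 ops/s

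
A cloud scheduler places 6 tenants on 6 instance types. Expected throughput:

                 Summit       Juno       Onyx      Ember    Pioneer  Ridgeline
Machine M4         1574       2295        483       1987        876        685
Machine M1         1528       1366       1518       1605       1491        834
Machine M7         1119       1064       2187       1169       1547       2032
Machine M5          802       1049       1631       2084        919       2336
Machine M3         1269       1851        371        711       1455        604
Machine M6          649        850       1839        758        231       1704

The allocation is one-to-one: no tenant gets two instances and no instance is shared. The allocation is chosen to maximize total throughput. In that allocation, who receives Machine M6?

Ridgeline receives Machine M6.

Optimal: Summit→Machine M1 (1528 ops/s), Juno→Machine M4 (2295 ops/s), Onyx→Machine M7 (2187 ops/s), Ember→Machine M5 (2084 ops/s), Pioneer→Machine M3 (1455 ops/s), Ridgeline→Machine M6 (1704 ops/s) — total 1528+2295+2187+2084+1455+1704 = 11253 ops/s.
Max-entry greedy (repeatedly take the single best remaining cell) gives 10527 ops/s, worse by 726.
No other one-to-one assignment exceeds 11253 ops/s.
Ridgeline's own top instance is Machine M5 (2336 ops/s), but forcing Ridgeline→Machine M5 and reassigning the rest optimally gives only 11088 ops/s — worse by 165.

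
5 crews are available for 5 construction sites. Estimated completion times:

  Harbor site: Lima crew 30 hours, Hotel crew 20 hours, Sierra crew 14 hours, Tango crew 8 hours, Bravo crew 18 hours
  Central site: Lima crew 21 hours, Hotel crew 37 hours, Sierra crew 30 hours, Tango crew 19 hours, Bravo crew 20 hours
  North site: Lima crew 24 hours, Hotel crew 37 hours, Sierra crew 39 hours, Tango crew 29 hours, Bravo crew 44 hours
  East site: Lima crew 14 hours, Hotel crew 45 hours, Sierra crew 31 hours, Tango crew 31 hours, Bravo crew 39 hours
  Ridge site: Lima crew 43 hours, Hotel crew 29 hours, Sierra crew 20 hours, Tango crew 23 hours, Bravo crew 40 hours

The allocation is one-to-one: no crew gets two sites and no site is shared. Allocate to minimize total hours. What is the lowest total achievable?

Minimum total: 99 hours

Optimal: Lima crew→East site (14 hours), Hotel crew→North site (37 hours), Sierra crew→Ridge site (20 hours), Tango crew→Harbor site (8 hours), Bravo crew→Central site (20 hours) — total 14+37+20+8+20 = 99 hours.
Column-greedy (each site in turn goes to its cheapest remaining crew) gives 112 hours, worse by 13.
No other one-to-one assignment undercuts 99 hours.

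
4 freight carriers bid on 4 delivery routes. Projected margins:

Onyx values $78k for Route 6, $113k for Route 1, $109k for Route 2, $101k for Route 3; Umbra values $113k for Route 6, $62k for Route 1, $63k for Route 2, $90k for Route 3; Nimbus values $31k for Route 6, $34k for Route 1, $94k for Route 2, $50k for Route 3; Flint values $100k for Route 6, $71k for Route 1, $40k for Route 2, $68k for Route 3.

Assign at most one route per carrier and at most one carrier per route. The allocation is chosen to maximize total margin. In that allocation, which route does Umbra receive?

Optimal: Onyx→Route 1 ($113k), Umbra→Route 3 ($90k), Nimbus→Route 2 ($94k), Flint→Route 6 ($100k) — total 113+90+94+100 = $397k.
Row-greedy (each carrier in turn takes its best remaining route) gives $388k, worse by 9.
Swapping Umbra↔Nimbus (Umbra→Route 2 $63k, Nimbus→Route 3 $50k) loses 71.
Checked against all permutations: $397k is optimal.
Umbra's own top route is Route 6 ($113k), but forcing Umbra→Route 6 and reassigning the rest optimally gives only $388k — worse by 9.

Umbra receives Route 3.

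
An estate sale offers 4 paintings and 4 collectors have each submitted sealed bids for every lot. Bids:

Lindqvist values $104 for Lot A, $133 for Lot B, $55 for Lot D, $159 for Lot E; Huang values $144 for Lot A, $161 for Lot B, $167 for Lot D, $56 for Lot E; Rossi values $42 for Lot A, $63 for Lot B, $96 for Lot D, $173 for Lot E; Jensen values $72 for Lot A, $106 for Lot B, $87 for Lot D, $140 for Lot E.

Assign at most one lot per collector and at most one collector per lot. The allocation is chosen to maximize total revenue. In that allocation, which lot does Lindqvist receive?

This is the linear assignment problem.
Optimal: Lindqvist→Lot A ($104), Huang→Lot D ($167), Rossi→Lot E ($173), Jensen→Lot B ($106) — total 104+167+173+106 = $550.
Column-greedy (each lot in turn goes to its best remaining collector) gives $513, worse by 37.
Swapping Lindqvist↔Jensen (Lindqvist→Lot B $133, Jensen→Lot A $72) loses 5.
Lindqvist's own top lot is Lot E ($159), but forcing Lindqvist→Lot E and reassigning the rest optimally gives only $505 — worse by 45.

Lindqvist receives Lot A.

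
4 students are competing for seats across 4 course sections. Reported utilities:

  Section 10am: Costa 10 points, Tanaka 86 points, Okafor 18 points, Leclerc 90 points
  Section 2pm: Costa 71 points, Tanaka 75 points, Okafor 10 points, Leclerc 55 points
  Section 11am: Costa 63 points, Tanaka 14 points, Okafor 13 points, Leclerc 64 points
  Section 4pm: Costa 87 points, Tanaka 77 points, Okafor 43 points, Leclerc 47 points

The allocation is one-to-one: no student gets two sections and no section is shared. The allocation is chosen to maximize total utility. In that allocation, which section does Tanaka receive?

Optimal: Costa→Section 11am (63 points), Tanaka→Section 2pm (75 points), Okafor→Section 4pm (43 points), Leclerc→Section 10am (90 points) — total 63+75+43+90 = 271 points.
Max-entry greedy (repeatedly take the single best remaining cell) gives 265 points, worse by 6.
Tanaka's own top section is Section 10am (86 points), but forcing Tanaka→Section 10am and reassigning the rest optimally gives only 264 points — worse by 7.

Tanaka receives Section 2pm.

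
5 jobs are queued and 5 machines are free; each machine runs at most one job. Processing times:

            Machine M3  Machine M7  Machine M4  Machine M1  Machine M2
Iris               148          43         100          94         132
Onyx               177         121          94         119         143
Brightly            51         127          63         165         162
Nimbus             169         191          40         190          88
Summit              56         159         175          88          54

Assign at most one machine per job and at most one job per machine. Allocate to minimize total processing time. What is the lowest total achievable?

Optimal: Iris→Machine M7 (43 min), Onyx→Machine M1 (119 min), Brightly→Machine M3 (51 min), Nimbus→Machine M4 (40 min), Summit→Machine M2 (54 min) — total 43+119+51+40+54 = 307 min.
Next-best assignment: Iris→Machine M1, Onyx→Machine M7, Brightly→Machine M3, Nimbus→Machine M4, Summit→Machine M2 = 360 min.

Minimum total: 307 min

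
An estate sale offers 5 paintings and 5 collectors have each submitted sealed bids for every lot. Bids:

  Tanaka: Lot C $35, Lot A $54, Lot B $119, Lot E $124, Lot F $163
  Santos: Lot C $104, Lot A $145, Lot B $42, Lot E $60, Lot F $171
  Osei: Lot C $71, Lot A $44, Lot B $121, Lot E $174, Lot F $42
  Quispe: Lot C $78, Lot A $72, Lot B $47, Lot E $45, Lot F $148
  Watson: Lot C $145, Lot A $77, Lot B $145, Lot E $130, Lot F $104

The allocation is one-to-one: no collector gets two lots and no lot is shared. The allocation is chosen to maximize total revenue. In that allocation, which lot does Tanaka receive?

Optimal: Tanaka→Lot B ($119), Santos→Lot A ($145), Osei→Lot E ($174), Quispe→Lot F ($148), Watson→Lot C ($145) — total 119+145+174+148+145 = $731.
Max-entry greedy (repeatedly take the single best remaining cell) gives $681, worse by 50.
Swapping Tanaka↔Santos (Tanaka→Lot A $54, Santos→Lot B $42) loses 168.
No other one-to-one assignment exceeds $731.
Tanaka's own top lot is Lot F ($163), but forcing Tanaka→Lot F and reassigning the rest optimally gives only $705 — worse by 26.

Tanaka receives Lot B.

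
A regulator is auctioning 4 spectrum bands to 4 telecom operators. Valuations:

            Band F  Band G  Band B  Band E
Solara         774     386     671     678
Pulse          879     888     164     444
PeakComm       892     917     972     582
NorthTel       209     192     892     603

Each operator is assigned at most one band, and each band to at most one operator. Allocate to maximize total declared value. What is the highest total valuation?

Optimal: Solara→Band E ($678M), Pulse→Band F ($879M), PeakComm→Band G ($917M), NorthTel→Band B ($892M) — total 678+879+917+892 = $3366M.
Max-entry greedy (repeatedly take the single best remaining cell) gives $3237M, worse by 129.
Every other assignment is strictly worse.

Maximum total: $3366M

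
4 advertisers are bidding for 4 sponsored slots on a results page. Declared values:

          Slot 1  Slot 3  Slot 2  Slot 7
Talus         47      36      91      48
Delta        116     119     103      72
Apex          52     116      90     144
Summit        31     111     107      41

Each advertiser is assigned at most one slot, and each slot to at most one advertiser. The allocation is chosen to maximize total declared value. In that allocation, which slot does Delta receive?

Delta receives Slot 1.

Optimal: Talus→Slot 2 ($91), Delta→Slot 1 ($116), Apex→Slot 7 ($144), Summit→Slot 3 ($111) — total 91+116+144+111 = $462.
Max-entry greedy (repeatedly take the single best remaining cell) gives $417, worse by 45.
Delta's own top slot is Slot 3 ($119), but forcing Delta→Slot 3 and reassigning the rest optimally gives only $417 — worse by 45.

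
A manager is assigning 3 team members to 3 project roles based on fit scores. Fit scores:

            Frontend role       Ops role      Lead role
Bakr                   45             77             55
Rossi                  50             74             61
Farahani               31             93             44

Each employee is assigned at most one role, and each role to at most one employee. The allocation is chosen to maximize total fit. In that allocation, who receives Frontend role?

This is the linear assignment problem.
Optimal: Bakr→Frontend role (45 pts), Rossi→Lead role (61 pts), Farahani→Ops role (93 pts) — total 45+61+93 = 199 pts.
Row-greedy (each employee in turn takes its best remaining role) gives 169 pts, worse by 30.
Swapping Farahani↔Rossi (Farahani→Lead role 44 pts, Rossi→Ops role 74 pts) loses 36.
Every other assignment is strictly worse.
Bakr's own top role is Ops role (77 pts), but forcing Bakr→Ops role and reassigning the rest optimally gives only 171 pts — worse by 28.

Bakr receives Frontend role.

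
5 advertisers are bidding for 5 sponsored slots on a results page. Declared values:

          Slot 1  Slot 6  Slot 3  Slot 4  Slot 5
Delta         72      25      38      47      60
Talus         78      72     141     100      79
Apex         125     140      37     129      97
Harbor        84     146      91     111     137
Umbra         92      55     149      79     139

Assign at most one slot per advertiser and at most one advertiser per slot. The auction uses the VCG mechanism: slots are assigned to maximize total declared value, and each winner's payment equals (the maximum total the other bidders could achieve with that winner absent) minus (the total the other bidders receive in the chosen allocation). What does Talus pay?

Talus pays $12.

Efficient allocation: Delta→Slot 1 ($72), Talus→Slot 3 ($141), Apex→Slot 4 ($129), Harbor→Slot 6 ($146), Umbra→Slot 5 ($139); total welfare W = $627.
Talus receives Slot 3 at value $141, so the others get W − 141 = $486.
Without Talus: best allocation of the remaining 4 bidders over all 5 slots is Delta→Slot 1 ($72), Apex→Slot 6 ($140), Harbor→Slot 5 ($137), Umbra→Slot 3 ($149), total $498.
VCG payment = (others' best without Talus) − (others' welfare with Talus) = 498 − 486 = $12.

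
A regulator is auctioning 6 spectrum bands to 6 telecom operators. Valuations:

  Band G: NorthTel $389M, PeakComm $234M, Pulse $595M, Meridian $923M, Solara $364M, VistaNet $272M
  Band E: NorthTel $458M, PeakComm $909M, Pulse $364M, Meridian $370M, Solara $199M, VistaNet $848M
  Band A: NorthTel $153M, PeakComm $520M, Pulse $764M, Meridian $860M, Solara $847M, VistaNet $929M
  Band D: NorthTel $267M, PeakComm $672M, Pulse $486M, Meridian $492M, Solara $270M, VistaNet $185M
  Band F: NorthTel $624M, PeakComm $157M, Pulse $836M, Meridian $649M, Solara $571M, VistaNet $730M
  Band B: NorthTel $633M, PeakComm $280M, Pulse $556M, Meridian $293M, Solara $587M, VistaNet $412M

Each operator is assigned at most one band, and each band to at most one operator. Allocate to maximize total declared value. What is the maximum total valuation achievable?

This is the linear assignment problem.
Optimal: NorthTel→Band B ($633M), PeakComm→Band D ($672M), Pulse→Band F ($836M), Meridian→Band G ($923M), Solara→Band A ($847M), VistaNet→Band E ($848M) — total 633+672+836+923+847+848 = $4759M.
Row-greedy (each operator in turn takes its best remaining band) gives $4333M, worse by 426.
Next-best assignment: NorthTel→Band B, PeakComm→Band E, Pulse→Band D, Meridian→Band G, Solara→Band A, VistaNet→Band F = $4528M.
Swapping VistaNet↔Solara (VistaNet→Band A $929M, Solara→Band E $199M) loses 567.
Checked against all permutations: $4759M is optimal.

Maximum total: $4759M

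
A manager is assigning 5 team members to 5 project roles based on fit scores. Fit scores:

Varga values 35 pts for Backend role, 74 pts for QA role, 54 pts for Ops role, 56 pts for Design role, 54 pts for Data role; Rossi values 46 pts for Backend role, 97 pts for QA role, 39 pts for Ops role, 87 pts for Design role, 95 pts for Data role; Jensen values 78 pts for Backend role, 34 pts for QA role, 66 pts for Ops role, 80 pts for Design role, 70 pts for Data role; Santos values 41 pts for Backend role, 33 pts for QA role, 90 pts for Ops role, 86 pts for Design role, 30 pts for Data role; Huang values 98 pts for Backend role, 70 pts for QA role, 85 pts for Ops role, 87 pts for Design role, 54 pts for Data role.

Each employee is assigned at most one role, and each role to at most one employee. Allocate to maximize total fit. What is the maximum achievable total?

Max total: 437 pts

This is the linear assignment problem.
Optimal: Varga→QA role (74 pts), Rossi→Data role (95 pts), Jensen→Design role (80 pts), Santos→Ops role (90 pts), Huang→Backend role (98 pts) — total 74+95+80+90+98 = 437 pts.
Max-entry greedy (repeatedly take the single best remaining cell) gives 419 pts, worse by 18.
Next-best assignment: Varga→QA role, Rossi→Data role, Jensen→Backend role, Santos→Ops role, Huang→Design role = 424 pts.
No other one-to-one assignment exceeds 437 pts.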